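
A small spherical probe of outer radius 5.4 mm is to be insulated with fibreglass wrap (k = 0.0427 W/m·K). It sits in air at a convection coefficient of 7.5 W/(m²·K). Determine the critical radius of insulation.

For a sphere r_cr = 2k/h = 2×0.0427/7.5
r_cr = 11.4 mm; since the bare radius (5.4 mm) is below r_cr, adding a thin layer of insulation will *increase* heat loss.

r_cr ≈ 11.4 mm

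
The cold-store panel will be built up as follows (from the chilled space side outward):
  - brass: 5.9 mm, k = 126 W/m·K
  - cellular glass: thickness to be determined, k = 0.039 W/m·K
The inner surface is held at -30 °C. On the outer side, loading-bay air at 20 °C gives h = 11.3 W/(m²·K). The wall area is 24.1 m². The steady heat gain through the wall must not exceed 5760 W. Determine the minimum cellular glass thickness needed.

L ≈ 4.71 mm

Thermal resistances in series:
R_brass = L/(kA) = 0.0059/(126×24.1) = 1.943×10^-6 K/W
R_outer film = 1/(h_o·A) = 1/(11.3×24.1) = 0.003672 K/W
Sum of the known resistances R_other = 0.003674 K/W
Required total resistance R_tot = ΔT/Q_allow = 50/5760 = 0.008681 K/W
R_cellular glass = R_tot − R_other = 0.005007 K/W
L = R·k·A = 0.005007×0.039×24.1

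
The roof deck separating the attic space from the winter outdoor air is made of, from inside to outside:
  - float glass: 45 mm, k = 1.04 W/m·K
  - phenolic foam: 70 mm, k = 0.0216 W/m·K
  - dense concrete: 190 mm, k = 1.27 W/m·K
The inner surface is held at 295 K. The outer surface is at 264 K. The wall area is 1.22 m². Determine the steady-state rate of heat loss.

Q ≈ 11 W

Series thermal resistances:
R_float glass = L/(kA) = 0.045/(1.04×1.22) = 0.03547 K/W
R_phenolic foam = L/(kA) = 0.07/(0.0216×1.22) = 2.656 K/W
R_dense concrete = L/(kA) = 0.19/(1.27×1.22) = 0.1226 K/W
R_total = 2.814 K/W
Q = ΔT / R_total = 31 / 2.814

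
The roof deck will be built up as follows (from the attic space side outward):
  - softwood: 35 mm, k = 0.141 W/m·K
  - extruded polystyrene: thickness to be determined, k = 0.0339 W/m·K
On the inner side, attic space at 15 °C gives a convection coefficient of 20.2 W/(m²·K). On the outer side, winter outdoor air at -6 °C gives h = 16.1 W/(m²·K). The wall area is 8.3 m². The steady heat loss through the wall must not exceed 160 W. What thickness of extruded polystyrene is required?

Thermal resistances in series:
R_inner film = 1/(h_i·A) = 1/(20.2×8.3) = 0.005964 K/W
R_softwood = L/(kA) = 0.035/(0.141×8.3) = 0.02991 K/W
R_outer film = 1/(h_o·A) = 1/(16.1×8.3) = 0.007483 K/W
Sum of the known resistances R_other = 0.04335 K/W
Required total resistance R_tot = ΔT/Q_allow = 21/160 = 0.1313 K/W
R_extruded polystyrene = R_tot − R_other = 0.0879 K/W
L = R·k·A = 0.0879×0.0339×8.3

L ≈ 24.7 mm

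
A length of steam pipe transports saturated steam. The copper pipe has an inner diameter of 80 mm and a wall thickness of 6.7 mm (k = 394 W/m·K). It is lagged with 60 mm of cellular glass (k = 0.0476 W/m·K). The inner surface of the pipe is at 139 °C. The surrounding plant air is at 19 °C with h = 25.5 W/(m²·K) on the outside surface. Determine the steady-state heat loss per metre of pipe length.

Treating each annulus and film as a series resistance:
R_copper pipe wall = ln(46.7/40)/(2π×394×1) = 6.256×10^-5 K/W
R_cellular glass = ln(106.7/46.7)/(2π×0.0476×1) = 2.763 K/W
R_outer film = 1/(h_o·2πr_oL) = 1/(25.5×2π×0.1067×1) = 0.05849 K/W
R_total = 2.821 K/W
Q = ΔT/R_total = 120/2.821

q′ ≈ 42.5 W/m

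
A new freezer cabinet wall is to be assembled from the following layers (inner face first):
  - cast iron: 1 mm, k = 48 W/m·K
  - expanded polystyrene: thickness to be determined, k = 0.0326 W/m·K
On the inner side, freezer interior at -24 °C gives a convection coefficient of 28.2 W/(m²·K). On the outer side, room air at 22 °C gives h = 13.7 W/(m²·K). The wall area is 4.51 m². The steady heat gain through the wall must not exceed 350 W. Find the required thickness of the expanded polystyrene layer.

L ≈ 15.8 mm

Series thermal resistances:
R_inner film = 1/(h_i·A) = 1/(28.2×4.51) = 0.007863 K/W
R_cast iron = L/(kA) = 0.001/(48×4.51) = 4.619×10^-6 K/W
R_outer film = 1/(h_o·A) = 1/(13.7×4.51) = 0.01618 K/W
Sum of the known resistances R_other = 0.02405 K/W
Required total resistance R_tot = ΔT/Q_allow = 46/350 = 0.1314 K/W
R_expanded polystyrene = R_tot − R_other = 0.1074 K/W
L = R·k·A = 0.1074×0.0326×4.51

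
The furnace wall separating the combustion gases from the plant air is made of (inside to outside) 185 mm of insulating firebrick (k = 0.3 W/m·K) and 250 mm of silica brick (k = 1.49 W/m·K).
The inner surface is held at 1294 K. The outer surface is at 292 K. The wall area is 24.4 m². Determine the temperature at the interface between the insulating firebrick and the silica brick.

Series thermal resistances:
R_insulating firebrick = L/(kA) = 0.185/(0.3×24.4) = 0.02527 K/W
R_silica brick = L/(kA) = 0.25/(1.49×24.4) = 0.006876 K/W
R_total = 0.03215 K/W;  Q = ΔT/R_total = 1002/0.03215 = 31170 W
T_interface = T_inner − Q·ΣR(inner→interface) = 1294 − 31200×0.02527

T ≈ 506 K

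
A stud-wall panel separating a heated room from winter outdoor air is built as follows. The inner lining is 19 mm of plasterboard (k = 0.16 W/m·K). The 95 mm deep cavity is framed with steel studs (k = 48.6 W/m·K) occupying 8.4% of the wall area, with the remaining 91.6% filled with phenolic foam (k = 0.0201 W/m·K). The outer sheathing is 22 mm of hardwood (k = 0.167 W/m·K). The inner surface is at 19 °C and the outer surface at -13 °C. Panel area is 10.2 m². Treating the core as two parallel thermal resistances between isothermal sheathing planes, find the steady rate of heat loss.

Sheathing layers in series; stud and cavity paths in parallel between them.
R_inner = 0.019/(0.16×10.2) = 0.01164 K/W
R_stud  = 0.095/(48.6×0.084×10.2) = 0.002281 K/W
R_cav   = 0.095/(0.0201×0.916×10.2) = 0.5059 K/W
1/R_core = 1/R_stud + 1/R_cav → R_core = 0.002271 K/W
R_outer = 0.022/(0.167×10.2) = 0.01292 K/W
R_total = 0.02683 K/W
Q = ΔT/R_total = 32/0.02683

Q ≈ 1190 W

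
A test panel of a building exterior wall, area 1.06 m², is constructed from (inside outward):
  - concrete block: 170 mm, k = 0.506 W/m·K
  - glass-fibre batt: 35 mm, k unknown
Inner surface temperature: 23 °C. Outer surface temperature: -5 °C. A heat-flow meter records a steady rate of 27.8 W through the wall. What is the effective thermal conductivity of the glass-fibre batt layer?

k ≈ 0.0478 W/(m·K)

Series thermal resistances:
R_concrete block = L/(kA) = 0.17/(0.506×1.06) = 0.317 K/W
Sum of known resistances R_other = 0.317 K/W
Total R = ΔT/Q = 28/27.8 = 1.007 K/W
R_glass-fibre batt = R_total − R_other = 0.6902 K/W
k = L/(R·A) = 0.035/(0.6902×1.06)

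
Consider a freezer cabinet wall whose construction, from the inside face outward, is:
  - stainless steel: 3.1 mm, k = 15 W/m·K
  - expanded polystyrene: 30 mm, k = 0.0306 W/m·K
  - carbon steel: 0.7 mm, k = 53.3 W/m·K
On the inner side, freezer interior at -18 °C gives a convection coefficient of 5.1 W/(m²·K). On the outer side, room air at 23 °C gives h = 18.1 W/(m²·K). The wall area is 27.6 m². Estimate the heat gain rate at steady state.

Q ≈ 919 W

Using the resistance-network approach (series):
R_inner film = 1/(h_i·A) = 1/(5.1×27.6) = 0.007104 K/W
R_stainless steel = L/(kA) = 0.0031/(15×27.6) = 7.488×10^-6 K/W
R_expanded polystyrene = L/(kA) = 0.03/(0.0306×27.6) = 0.03552 K/W
R_carbon steel = L/(kA) = 0.0007/(53.3×27.6) = 4.758×10^-7 K/W
R_outer film = 1/(h_o·A) = 1/(18.1×27.6) = 0.002002 K/W
R_total = 0.04464 K/W
Q = ΔT / R_total = 41 / 0.04464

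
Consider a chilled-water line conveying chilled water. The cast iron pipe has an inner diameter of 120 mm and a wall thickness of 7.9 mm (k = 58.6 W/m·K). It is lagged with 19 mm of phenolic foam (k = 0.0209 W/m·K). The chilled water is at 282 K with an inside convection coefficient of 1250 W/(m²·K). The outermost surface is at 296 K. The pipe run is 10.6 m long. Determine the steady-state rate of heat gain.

Q ≈ 78.9 W

For a radial system each layer contributes R = ln(r_out/r_in)/(2πkL); films add R = 1/(hA).
R_inner film = 1/(h_i·2πr₁L) = 1/(1250×2π×0.06×10.6) = 2.002×10^-4 K/W
R_cast iron pipe wall = ln(67.9/60)/(2π×58.6×10.6) = 3.169×10^-5 K/W
R_phenolic foam = ln(86.9/67.9)/(2π×0.0209×10.6) = 0.1772 K/W
R_total = 0.1775 K/W
Q = ΔT/R_total = 14/0.1775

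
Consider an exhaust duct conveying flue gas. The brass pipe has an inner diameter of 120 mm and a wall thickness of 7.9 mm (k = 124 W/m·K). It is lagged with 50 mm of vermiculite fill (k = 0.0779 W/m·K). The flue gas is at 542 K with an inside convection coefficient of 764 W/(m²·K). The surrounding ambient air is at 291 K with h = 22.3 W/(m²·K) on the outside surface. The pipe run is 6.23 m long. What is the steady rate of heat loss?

Treating each annulus and film as a series resistance:
R_inner film = 1/(h_i·2πr₁L) = 1/(764×2π×0.06×6.23) = 5.573×10^-4 K/W
R_brass pipe wall = ln(67.9/60)/(2π×124×6.23) = 2.548×10^-5 K/W
R_vermiculite fill = ln(117.9/67.9)/(2π×0.0779×6.23) = 0.181 K/W
R_outer film = 1/(h_o·2πr_oL) = 1/(22.3×2π×0.1179×6.23) = 0.009717 K/W
R_total = 0.1913 K/W
Q = ΔT/R_total = 251/0.1913

Q ≈ 1310 W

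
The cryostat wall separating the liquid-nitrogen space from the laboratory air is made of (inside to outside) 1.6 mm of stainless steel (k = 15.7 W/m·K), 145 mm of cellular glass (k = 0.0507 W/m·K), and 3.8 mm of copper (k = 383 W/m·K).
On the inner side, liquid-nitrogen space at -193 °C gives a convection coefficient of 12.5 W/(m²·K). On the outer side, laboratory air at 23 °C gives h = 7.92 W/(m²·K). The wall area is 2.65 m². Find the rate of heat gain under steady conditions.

Using the resistance-network approach (series):
R_inner film = 1/(h_i·A) = 1/(12.5×2.65) = 0.03019 K/W
R_stainless steel = L/(kA) = 0.0016/(15.7×2.65) = 3.846×10^-5 K/W
R_cellular glass = L/(kA) = 0.145/(0.0507×2.65) = 1.079 K/W
R_copper = L/(kA) = 0.0038/(383×2.65) = 3.744×10^-6 K/W
R_outer film = 1/(h_o·A) = 1/(7.92×2.65) = 0.04765 K/W
R_total = 1.157 K/W
Q = ΔT / R_total = 216 / 1.157

Q ≈ 187 W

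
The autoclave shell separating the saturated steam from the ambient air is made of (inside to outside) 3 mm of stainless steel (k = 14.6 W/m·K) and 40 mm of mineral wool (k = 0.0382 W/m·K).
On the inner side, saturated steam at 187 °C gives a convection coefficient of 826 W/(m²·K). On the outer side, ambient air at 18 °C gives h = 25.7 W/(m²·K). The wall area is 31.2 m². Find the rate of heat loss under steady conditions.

Q ≈ 4850 W

Using the resistance-network approach (series):
R_inner film = 1/(h_i·A) = 1/(826×31.2) = 3.88×10^-5 K/W
R_stainless steel = L/(kA) = 0.003/(14.6×31.2) = 6.586×10^-6 K/W
R_mineral wool = L/(kA) = 0.04/(0.0382×31.2) = 0.03356 K/W
R_outer film = 1/(h_o·A) = 1/(25.7×31.2) = 0.001247 K/W
R_total = 0.03485 K/W
Q = ΔT / R_total = 169 / 0.03485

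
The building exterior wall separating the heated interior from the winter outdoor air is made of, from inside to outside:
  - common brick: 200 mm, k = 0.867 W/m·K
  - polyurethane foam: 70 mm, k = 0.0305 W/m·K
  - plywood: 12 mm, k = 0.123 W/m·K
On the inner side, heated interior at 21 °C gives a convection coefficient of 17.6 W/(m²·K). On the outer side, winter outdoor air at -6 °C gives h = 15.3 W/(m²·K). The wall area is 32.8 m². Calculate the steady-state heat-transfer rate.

Q ≈ 323 W

Model the wall as resistances in series:
R_inner film = 1/(h_i·A) = 1/(17.6×32.8) = 0.001732 K/W
R_common brick = L/(kA) = 0.2/(0.867×32.8) = 0.007033 K/W
R_polyurethane foam = L/(kA) = 0.07/(0.0305×32.8) = 0.06997 K/W
R_plywood = L/(kA) = 0.012/(0.123×32.8) = 0.002974 K/W
R_outer film = 1/(h_o·A) = 1/(15.3×32.8) = 0.001993 K/W
R_total = 0.0837 K/W
Q = ΔT / R_total = 27 / 0.0837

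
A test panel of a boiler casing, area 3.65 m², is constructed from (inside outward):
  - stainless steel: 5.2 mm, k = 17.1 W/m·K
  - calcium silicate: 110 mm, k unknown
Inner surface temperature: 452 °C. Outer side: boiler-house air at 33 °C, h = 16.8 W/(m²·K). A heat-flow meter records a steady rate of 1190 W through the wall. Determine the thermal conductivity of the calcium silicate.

k ≈ 0.0898 W/(m·K)

Treating each layer as a thermal resistance in series:
R_stainless steel = L/(kA) = 0.0052/(17.1×3.65) = 8.331×10^-5 K/W
R_outer film = 1/(h_o·A) = 1/(16.8×3.65) = 0.01631 K/W
Sum of known resistances R_other = 0.01639 K/W
Total R = ΔT/Q = 419/1190 = 0.3521 K/W
R_calcium silicate = R_total − R_other = 0.3357 K/W
k = L/(R·A) = 0.11/(0.3357×3.65)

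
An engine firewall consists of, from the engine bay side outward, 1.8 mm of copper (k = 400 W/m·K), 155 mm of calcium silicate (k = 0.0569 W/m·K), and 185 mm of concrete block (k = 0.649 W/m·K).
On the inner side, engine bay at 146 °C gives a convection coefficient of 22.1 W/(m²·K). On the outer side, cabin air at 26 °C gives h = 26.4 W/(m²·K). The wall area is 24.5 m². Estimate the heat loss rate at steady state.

Q ≈ 951 W

Model the wall as resistances in series:
R_inner film = 1/(h_i·A) = 1/(22.1×24.5) = 0.001847 K/W
R_copper = L/(kA) = 0.0018/(400×24.5) = 1.837×10^-7 K/W
R_calcium silicate = L/(kA) = 0.155/(0.0569×24.5) = 0.1112 K/W
R_concrete block = L/(kA) = 0.185/(0.649×24.5) = 0.01163 K/W
R_outer film = 1/(h_o·A) = 1/(26.4×24.5) = 0.001546 K/W
R_total = 0.1262 K/W
Q = ΔT / R_total = 120 / 0.1262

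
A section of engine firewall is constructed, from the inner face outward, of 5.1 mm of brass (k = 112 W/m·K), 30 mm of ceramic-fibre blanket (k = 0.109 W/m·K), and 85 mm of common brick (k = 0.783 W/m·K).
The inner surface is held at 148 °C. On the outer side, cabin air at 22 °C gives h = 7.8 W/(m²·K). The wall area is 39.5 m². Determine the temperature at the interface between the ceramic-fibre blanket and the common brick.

Thermal resistances in series:
R_brass = L/(kA) = 0.0051/(112×39.5) = 1.153×10^-6 K/W
R_ceramic-fibre blanket = L/(kA) = 0.03/(0.109×39.5) = 0.006968 K/W
R_common brick = L/(kA) = 0.085/(0.783×39.5) = 0.002748 K/W
R_outer film = 1/(h_o·A) = 1/(7.8×39.5) = 0.003246 K/W
R_total = 0.01296 K/W;  Q = ΔT/R_total = 126/0.01296 = 9720 W
T_interface = T_inner − Q·ΣR(inner→interface) = 148 − 9720×0.006969

T ≈ 80.3 °C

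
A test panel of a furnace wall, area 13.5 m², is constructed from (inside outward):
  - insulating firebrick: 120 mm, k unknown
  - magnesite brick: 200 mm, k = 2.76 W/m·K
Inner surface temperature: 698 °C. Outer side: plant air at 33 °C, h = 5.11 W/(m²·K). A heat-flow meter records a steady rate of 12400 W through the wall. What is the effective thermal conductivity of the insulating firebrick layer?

Thermal resistances in series:
R_magnesite brick = L/(kA) = 0.2/(2.76×13.5) = 0.005368 K/W
R_outer film = 1/(h_o·A) = 1/(5.11×13.5) = 0.0145 K/W
Sum of known resistances R_other = 0.01986 K/W
Total R = ΔT/Q = 665/12400 = 0.05363 K/W
R_insulating firebrick = R_total − R_other = 0.03377 K/W
k = L/(R·A) = 0.12/(0.03377×13.5)

k ≈ 0.263 W/(m·K)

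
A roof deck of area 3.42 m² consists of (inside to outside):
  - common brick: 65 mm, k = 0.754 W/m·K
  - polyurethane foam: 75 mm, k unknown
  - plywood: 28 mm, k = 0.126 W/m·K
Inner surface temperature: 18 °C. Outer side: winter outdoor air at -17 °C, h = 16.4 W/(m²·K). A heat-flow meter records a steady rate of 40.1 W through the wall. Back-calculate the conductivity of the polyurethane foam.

Thermal resistances in series:
R_common brick = L/(kA) = 0.065/(0.754×3.42) = 0.02521 K/W
R_plywood = L/(kA) = 0.028/(0.126×3.42) = 0.06498 K/W
R_outer film = 1/(h_o·A) = 1/(16.4×3.42) = 0.01783 K/W
Sum of known resistances R_other = 0.108 K/W
Total R = ΔT/Q = 35/40.1 = 0.8728 K/W
R_polyurethane foam = R_total − R_other = 0.7648 K/W
k = L/(R·A) = 0.075/(0.7648×3.42)

k ≈ 0.0287 W/(m·K)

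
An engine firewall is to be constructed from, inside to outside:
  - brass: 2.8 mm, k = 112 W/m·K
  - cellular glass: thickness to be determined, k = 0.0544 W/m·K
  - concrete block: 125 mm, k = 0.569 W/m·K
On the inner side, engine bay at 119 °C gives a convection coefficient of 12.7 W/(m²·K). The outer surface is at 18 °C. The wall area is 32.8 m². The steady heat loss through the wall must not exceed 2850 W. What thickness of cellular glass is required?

Thermal resistances in series:
R_inner film = 1/(h_i·A) = 1/(12.7×32.8) = 0.002401 K/W
R_brass = L/(kA) = 0.0028/(112×32.8) = 7.622×10^-7 K/W
R_concrete block = L/(kA) = 0.125/(0.569×32.8) = 0.006698 K/W
Sum of the known resistances R_other = 0.009099 K/W
Required total resistance R_tot = ΔT/Q_allow = 101/2850 = 0.03544 K/W
R_cellular glass = R_tot − R_other = 0.02634 K/W
L = R·k·A = 0.02634×0.0544×32.8

L ≈ 47 mm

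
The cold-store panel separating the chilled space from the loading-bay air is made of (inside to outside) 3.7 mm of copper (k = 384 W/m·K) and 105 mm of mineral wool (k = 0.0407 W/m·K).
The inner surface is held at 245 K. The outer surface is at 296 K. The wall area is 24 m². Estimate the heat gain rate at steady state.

Q ≈ 474 W

Thermal resistances in series:
R_copper = L/(kA) = 0.0037/(384×24) = 4.015×10^-7 K/W
R_mineral wool = L/(kA) = 0.105/(0.0407×24) = 0.1075 K/W
R_total = 0.1075 K/W
Q = ΔT / R_total = 51 / 0.1075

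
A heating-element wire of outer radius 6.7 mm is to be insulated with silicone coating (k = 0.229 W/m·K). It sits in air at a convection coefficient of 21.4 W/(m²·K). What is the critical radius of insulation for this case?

For a cylinder r_cr = k/h = 0.229/21.4
r_cr = 10.7 mm; since the bare radius (6.7 mm) is below r_cr, adding a thin layer of insulation will *increase* heat loss.

r_cr ≈ 10.7 mm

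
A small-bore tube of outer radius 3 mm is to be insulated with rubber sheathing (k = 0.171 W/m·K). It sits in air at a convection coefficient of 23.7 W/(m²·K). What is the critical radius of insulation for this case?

For a cylinder r_cr = k/h = 0.171/23.7
r_cr = 7.22 mm; since the bare radius (3 mm) is below r_cr, adding a thin layer of insulation will *increase* heat loss.

r_cr ≈ 7.22 mm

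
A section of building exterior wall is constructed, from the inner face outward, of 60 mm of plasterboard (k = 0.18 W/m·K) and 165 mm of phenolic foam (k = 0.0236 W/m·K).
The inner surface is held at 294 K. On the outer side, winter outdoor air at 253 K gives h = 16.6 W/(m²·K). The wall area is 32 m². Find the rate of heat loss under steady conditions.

Treating each layer as a thermal resistance in series:
R_plasterboard = L/(kA) = 0.06/(0.18×32) = 0.01042 K/W
R_phenolic foam = L/(kA) = 0.165/(0.0236×32) = 0.2185 K/W
R_outer film = 1/(h_o·A) = 1/(16.6×32) = 0.001883 K/W
R_total = 0.2308 K/W
Q = ΔT / R_total = 41 / 0.2308

Q ≈ 178 W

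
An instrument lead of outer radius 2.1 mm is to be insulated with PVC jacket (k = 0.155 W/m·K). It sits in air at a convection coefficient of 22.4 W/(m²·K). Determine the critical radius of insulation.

r_cr ≈ 6.92 mm

For a cylinder r_cr = k/h = 0.155/22.4
r_cr = 6.92 mm; since the bare radius (2.1 mm) is below r_cr, adding a thin layer of insulation will *increase* heat loss.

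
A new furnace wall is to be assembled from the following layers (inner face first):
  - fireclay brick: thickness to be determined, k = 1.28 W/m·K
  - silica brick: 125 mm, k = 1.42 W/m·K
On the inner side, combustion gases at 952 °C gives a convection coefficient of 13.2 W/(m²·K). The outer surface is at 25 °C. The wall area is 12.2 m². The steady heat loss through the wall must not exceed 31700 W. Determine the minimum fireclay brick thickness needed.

L ≈ 247 mm

Using the resistance-network approach (series):
R_inner film = 1/(h_i·A) = 1/(13.2×12.2) = 0.00621 K/W
R_silica brick = L/(kA) = 0.125/(1.42×12.2) = 0.007215 K/W
Sum of the known resistances R_other = 0.01343 K/W
Required total resistance R_tot = ΔT/Q_allow = 927/31700 = 0.02924 K/W
R_fireclay brick = R_tot − R_other = 0.01582 K/W
L = R·k·A = 0.01582×1.28×12.2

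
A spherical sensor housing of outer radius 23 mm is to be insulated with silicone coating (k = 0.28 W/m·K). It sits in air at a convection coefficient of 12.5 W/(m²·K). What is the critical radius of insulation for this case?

r_cr ≈ 44.8 mm

For a sphere r_cr = 2k/h = 2×0.28/12.5
r_cr = 44.8 mm; since the bare radius (23 mm) is below r_cr, adding a thin layer of insulation will *increase* heat loss.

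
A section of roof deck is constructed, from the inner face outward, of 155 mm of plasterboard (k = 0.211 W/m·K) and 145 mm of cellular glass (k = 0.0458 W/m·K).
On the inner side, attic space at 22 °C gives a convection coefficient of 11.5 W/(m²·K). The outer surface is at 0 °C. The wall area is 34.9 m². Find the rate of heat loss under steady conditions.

Q ≈ 193 W

Thermal resistances in series:
R_inner film = 1/(h_i·A) = 1/(11.5×34.9) = 0.002492 K/W
R_plasterboard = L/(kA) = 0.155/(0.211×34.9) = 0.02105 K/W
R_cellular glass = L/(kA) = 0.145/(0.0458×34.9) = 0.09071 K/W
R_total = 0.1143 K/W
Q = ΔT / R_total = 22 / 0.1143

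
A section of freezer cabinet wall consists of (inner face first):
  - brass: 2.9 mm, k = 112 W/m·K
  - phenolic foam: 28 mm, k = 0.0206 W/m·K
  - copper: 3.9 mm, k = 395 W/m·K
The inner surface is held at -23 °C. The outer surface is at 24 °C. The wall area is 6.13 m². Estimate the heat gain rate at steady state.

Q ≈ 212 W

Series thermal resistances:
R_brass = L/(kA) = 0.0029/(112×6.13) = 4.224×10^-6 K/W
R_phenolic foam = L/(kA) = 0.028/(0.0206×6.13) = 0.2217 K/W
R_copper = L/(kA) = 0.0039/(395×6.13) = 1.611×10^-6 K/W
R_total = 0.2217 K/W
Q = ΔT / R_total = 47 / 0.2217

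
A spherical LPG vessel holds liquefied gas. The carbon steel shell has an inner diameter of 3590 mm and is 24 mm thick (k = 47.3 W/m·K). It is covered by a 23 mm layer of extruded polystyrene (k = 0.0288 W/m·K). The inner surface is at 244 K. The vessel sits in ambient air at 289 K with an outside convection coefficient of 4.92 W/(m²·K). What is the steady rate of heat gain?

Q ≈ 1900 W

For a spherical shell R = (1/r₁ − 1/r₂)/(4πk); film R = 1/(h·4πr²). In series:
R_carbon steel shell = (1/1.795 − 1/1.819)/(4π×47.3) = 1.237×10^-5 K/W
R_extruded polystyrene = (1/1.819 − 1/1.842)/(4π×0.0288) = 0.01897 K/W
R_outer film = 1/(h·4πr_o²) = 1/(4.92×4π×1.842²) = 0.004767 K/W
R_total = 0.02375 K/W
Q = ΔT/R_total = 45/0.02375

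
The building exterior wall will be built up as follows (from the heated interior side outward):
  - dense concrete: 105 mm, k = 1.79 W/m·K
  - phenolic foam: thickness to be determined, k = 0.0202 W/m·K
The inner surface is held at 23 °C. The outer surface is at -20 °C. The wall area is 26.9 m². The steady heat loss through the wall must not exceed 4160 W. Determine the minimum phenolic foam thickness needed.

Series thermal resistances:
R_dense concrete = L/(kA) = 0.105/(1.79×26.9) = 0.002181 K/W
Sum of the known resistances R_other = 0.002181 K/W
Required total resistance R_tot = ΔT/Q_allow = 43/4160 = 0.01034 K/W
R_phenolic foam = R_tot − R_other = 0.008156 K/W
L = R·k·A = 0.008156×0.0202×26.9

L ≈ 4.43 mm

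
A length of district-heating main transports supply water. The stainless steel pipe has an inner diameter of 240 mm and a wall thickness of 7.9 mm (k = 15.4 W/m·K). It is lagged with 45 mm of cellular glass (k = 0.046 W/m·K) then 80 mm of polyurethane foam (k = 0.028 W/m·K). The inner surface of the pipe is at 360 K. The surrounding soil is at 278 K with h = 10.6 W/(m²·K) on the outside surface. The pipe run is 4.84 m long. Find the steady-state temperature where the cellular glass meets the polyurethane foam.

T ≈ 334 K

Cylindrical conduction, so R = ln(r₂/r₁)/(2πkL) per layer, in series:
R_stainless steel pipe wall = ln(127.9/120)/(2π×15.4×4.84) = 1.361×10^-4 K/W
R_cellular glass = ln(172.9/127.9)/(2π×0.046×4.84) = 0.2155 K/W
R_polyurethane foam = ln(252.9/172.9)/(2π×0.028×4.84) = 0.4466 K/W
R_outer film = 1/(h_o·2πr_oL) = 1/(10.6×2π×0.2529×4.84) = 0.01227 K/W
R_total = 0.6745 K/W
Q = ΔT/R_total = 82/0.6745
Q = 122 W
T_interface = T_inner − Q·ΣR(inner→interface) = 360 − 122×0.2156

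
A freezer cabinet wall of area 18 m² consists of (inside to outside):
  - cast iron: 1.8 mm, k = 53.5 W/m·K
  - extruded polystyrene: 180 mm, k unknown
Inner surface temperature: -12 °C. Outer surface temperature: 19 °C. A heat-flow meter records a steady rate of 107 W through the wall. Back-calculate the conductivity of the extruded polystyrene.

k ≈ 0.0345 W/(m·K)

Thermal resistances in series:
R_cast iron = L/(kA) = 0.0018/(53.5×18) = 1.869×10^-6 K/W
Sum of known resistances R_other = 1.869×10^-6 K/W
Total R = ΔT/Q = 31/107 = 0.2897 K/W
R_extruded polystyrene = R_total − R_other = 0.2897 K/W
k = L/(R·A) = 0.18/(0.2897×18)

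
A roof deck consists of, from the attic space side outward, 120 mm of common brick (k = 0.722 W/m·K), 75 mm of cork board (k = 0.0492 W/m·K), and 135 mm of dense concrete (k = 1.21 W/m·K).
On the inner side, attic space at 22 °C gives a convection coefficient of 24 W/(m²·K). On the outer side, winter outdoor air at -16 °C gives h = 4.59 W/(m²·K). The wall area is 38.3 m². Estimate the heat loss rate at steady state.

Treating each layer as a thermal resistance in series:
R_inner film = 1/(h_i·A) = 1/(24×38.3) = 0.001088 K/W
R_common brick = L/(kA) = 0.12/(0.722×38.3) = 0.00434 K/W
R_cork board = L/(kA) = 0.075/(0.0492×38.3) = 0.0398 K/W
R_dense concrete = L/(kA) = 0.135/(1.21×38.3) = 0.002913 K/W
R_outer film = 1/(h_o·A) = 1/(4.59×38.3) = 0.005688 K/W
R_total = 0.05383 K/W
Q = ΔT / R_total = 38 / 0.05383

Q ≈ 706 W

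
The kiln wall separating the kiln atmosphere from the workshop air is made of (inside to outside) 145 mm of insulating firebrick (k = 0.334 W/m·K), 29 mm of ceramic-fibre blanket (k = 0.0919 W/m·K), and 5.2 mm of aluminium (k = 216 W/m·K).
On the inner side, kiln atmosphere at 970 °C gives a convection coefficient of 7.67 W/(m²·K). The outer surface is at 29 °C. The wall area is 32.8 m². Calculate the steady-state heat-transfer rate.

Q ≈ 35100 W

Using the resistance-network approach (series):
R_inner film = 1/(h_i·A) = 1/(7.67×32.8) = 0.003975 K/W
R_insulating firebrick = L/(kA) = 0.145/(0.334×32.8) = 0.01324 K/W
R_ceramic-fibre blanket = L/(kA) = 0.029/(0.0919×32.8) = 0.009621 K/W
R_aluminium = L/(kA) = 0.0052/(216×32.8) = 7.34×10^-7 K/W
R_total = 0.02683 K/W
Q = ΔT / R_total = 941 / 0.02683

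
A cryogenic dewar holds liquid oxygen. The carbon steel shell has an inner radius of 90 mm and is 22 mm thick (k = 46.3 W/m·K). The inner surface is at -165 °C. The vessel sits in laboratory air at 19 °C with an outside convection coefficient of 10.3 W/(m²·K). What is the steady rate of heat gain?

Q ≈ 297 W

Each spherical layer contributes R = (1/r_i − 1/r_o)/(4πk):
R_carbon steel shell = (1/0.09 − 1/0.112)/(4π×46.3) = 0.003751 K/W
R_outer film = 1/(h·4πr_o²) = 1/(10.3×4π×0.112²) = 0.6159 K/W
R_total = 0.6197 K/W
Q = ΔT/R_total = 184/0.6197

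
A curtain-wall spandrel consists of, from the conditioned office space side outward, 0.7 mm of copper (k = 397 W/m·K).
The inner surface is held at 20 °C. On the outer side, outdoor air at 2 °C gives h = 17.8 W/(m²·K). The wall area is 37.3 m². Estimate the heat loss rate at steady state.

Q ≈ 12000 W

Series thermal resistances:
R_copper = L/(kA) = 0.0007/(397×37.3) = 4.727×10^-8 K/W
R_outer film = 1/(h_o·A) = 1/(17.8×37.3) = 0.001506 K/W
R_total = 0.001506 K/W
Q = ΔT / R_total = 18 / 0.001506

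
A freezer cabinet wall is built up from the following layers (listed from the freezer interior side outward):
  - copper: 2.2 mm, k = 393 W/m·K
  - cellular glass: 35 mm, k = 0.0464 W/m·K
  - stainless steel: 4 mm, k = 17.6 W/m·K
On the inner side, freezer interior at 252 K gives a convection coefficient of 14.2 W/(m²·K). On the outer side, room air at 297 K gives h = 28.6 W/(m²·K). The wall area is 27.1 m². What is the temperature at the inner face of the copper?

T ≈ 256 K

Model the wall as resistances in series:
R_inner film = 1/(h_i·A) = 1/(14.2×27.1) = 0.002599 K/W
R_copper = L/(kA) = 0.0022/(393×27.1) = 2.066×10^-7 K/W
R_cellular glass = L/(kA) = 0.035/(0.0464×27.1) = 0.02783 K/W
R_stainless steel = L/(kA) = 0.004/(17.6×27.1) = 8.386×10^-6 K/W
R_outer film = 1/(h_o·A) = 1/(28.6×27.1) = 0.00129 K/W
R_total = 0.03173 K/W;  Q = ΔT/R_total = 45/0.03173 = 1418 W
T_interface = T_inner + Q·ΣR(inner→interface) = 252 + 1420×0.002599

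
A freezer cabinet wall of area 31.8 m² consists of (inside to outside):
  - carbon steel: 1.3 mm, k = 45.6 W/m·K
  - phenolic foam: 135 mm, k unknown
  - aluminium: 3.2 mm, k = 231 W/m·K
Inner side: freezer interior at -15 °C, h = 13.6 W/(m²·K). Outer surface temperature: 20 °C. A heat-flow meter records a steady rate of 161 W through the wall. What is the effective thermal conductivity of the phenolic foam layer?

k ≈ 0.0197 W/(m·K)

Model the wall as resistances in series:
R_inner film = 1/(h_i·A) = 1/(13.6×31.8) = 0.002312 K/W
R_carbon steel = L/(kA) = 0.0013/(45.6×31.8) = 8.965×10^-7 K/W
R_aluminium = L/(kA) = 0.0032/(231×31.8) = 4.356×10^-7 K/W
Sum of known resistances R_other = 0.002314 K/W
Total R = ΔT/Q = 35/161 = 0.2174 K/W
R_phenolic foam = R_total − R_other = 0.2151 K/W
k = L/(R·A) = 0.135/(0.2151×31.8)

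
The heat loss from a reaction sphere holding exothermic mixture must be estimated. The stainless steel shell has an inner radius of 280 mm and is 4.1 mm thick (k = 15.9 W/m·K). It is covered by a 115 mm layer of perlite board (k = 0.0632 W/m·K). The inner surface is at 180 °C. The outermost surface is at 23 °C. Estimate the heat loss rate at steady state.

Q ≈ 123 W

Spherical conduction: R = (1/r_in − 1/r_out)/(4πk) per layer; series-sum.
R_stainless steel shell = (1/0.28 − 1/0.2841)/(4π×15.9) = 2.58×10^-4 K/W
R_perlite board = (1/0.2841 − 1/0.3991)/(4π×0.0632) = 1.277 K/W
R_total = 1.277 K/W
Q = ΔT/R_total = 157/1.277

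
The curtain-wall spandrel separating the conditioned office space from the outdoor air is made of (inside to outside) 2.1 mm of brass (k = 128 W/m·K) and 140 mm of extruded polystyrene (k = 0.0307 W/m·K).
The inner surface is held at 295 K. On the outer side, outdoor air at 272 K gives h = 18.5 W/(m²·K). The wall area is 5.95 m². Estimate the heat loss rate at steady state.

Model the wall as resistances in series:
R_brass = L/(kA) = 0.0021/(128×5.95) = 2.757×10^-6 K/W
R_extruded polystyrene = L/(kA) = 0.14/(0.0307×5.95) = 0.7664 K/W
R_outer film = 1/(h_o·A) = 1/(18.5×5.95) = 0.009085 K/W
R_total = 0.7755 K/W
Q = ΔT / R_total = 23 / 0.7755

Q ≈ 29.7 W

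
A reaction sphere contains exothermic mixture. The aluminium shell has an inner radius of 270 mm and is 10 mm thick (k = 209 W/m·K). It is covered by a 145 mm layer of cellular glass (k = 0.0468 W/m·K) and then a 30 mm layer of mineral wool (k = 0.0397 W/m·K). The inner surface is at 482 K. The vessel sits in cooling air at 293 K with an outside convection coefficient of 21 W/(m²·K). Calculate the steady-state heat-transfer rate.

Each spherical layer contributes R = (1/r_i − 1/r_o)/(4πk):
R_aluminium shell = (1/0.27 − 1/0.28)/(4π×209) = 5.036×10^-5 K/W
R_cellular glass = (1/0.28 − 1/0.425)/(4π×0.0468) = 2.072 K/W
R_mineral wool = (1/0.425 − 1/0.455)/(4π×0.0397) = 0.311 K/W
R_outer film = 1/(h·4πr_o²) = 1/(21×4π×0.455²) = 0.0183 K/W
R_total = 2.401 K/W
Q = ΔT/R_total = 189/2.401

Q ≈ 78.7 W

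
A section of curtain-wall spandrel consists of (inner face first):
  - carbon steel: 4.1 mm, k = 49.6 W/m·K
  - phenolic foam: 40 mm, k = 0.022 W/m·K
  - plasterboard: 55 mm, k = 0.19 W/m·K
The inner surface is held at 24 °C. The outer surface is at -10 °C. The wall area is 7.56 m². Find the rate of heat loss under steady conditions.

Using the resistance-network approach (series):
R_carbon steel = L/(kA) = 0.0041/(49.6×7.56) = 1.093×10^-5 K/W
R_phenolic foam = L/(kA) = 0.04/(0.022×7.56) = 0.2405 K/W
R_plasterboard = L/(kA) = 0.055/(0.19×7.56) = 0.03829 K/W
R_total = 0.2788 K/W
Q = ΔT / R_total = 34 / 0.2788

Q ≈ 122 W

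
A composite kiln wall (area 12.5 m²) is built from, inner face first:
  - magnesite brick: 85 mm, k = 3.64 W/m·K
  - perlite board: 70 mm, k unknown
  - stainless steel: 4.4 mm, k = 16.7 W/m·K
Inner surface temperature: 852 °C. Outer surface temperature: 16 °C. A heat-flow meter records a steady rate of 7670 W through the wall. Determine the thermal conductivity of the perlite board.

Using the resistance-network approach (series):
R_magnesite brick = L/(kA) = 0.085/(3.64×12.5) = 0.001868 K/W
R_stainless steel = L/(kA) = 0.0044/(16.7×12.5) = 2.108×10^-5 K/W
Sum of known resistances R_other = 0.001889 K/W
Total R = ΔT/Q = 836/7670 = 0.109 K/W
R_perlite board = R_total − R_other = 0.1071 K/W
k = L/(R·A) = 0.07/(0.1071×12.5)

k ≈ 0.0523 W/(m·K)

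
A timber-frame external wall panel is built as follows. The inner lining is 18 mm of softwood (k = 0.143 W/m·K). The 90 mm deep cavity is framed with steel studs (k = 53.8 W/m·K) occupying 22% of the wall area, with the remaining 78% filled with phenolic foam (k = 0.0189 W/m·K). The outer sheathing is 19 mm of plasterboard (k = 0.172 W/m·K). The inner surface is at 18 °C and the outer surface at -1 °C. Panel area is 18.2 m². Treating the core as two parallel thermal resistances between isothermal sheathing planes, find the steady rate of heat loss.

Q ≈ 1420 W

Sheathing layers in series; stud and cavity paths in parallel between them.
R_inner = 0.018/(0.143×18.2) = 0.006916 K/W
R_stud  = 0.09/(53.8×0.22×18.2) = 4.178×10^-4 K/W
R_cav   = 0.09/(0.0189×0.78×18.2) = 0.3354 K/W
1/R_core = 1/R_stud + 1/R_cav → R_core = 4.173×10^-4 K/W
R_outer = 0.019/(0.172×18.2) = 0.00607 K/W
R_total = 0.0134 K/W
Q = ΔT/R_total = 19/0.0134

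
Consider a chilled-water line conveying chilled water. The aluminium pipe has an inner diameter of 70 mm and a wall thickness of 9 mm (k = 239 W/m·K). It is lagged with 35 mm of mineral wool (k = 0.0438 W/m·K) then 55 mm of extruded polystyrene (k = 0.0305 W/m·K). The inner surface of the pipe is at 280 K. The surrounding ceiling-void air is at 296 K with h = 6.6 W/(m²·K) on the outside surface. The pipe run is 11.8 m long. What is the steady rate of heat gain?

Q ≈ 37.3 W

Radial resistances (cylindrical: R_cond = ln(r_o/r_i)/(2πkL), R_conv = 1/(h·2πrL)):
R_aluminium pipe wall = ln(44/35)/(2π×239×11.8) = 1.291×10^-5 K/W
R_mineral wool = ln(79/44)/(2π×0.0438×11.8) = 0.1802 K/W
R_extruded polystyrene = ln(134/79)/(2π×0.0305×11.8) = 0.2337 K/W
R_outer film = 1/(h_o·2πr_oL) = 1/(6.6×2π×0.134×11.8) = 0.01525 K/W
R_total = 0.4292 K/W
Q = ΔT/R_total = 16/0.4292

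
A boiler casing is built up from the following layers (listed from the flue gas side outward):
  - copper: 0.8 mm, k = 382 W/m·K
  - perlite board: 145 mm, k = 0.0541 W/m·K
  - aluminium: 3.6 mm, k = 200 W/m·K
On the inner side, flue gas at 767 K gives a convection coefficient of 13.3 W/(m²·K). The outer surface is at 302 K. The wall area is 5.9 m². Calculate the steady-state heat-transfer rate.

Q ≈ 996 W

Treating each layer as a thermal resistance in series:
R_inner film = 1/(h_i·A) = 1/(13.3×5.9) = 0.01274 K/W
R_copper = L/(kA) = 0.0008/(382×5.9) = 3.55×10^-7 K/W
R_perlite board = L/(kA) = 0.145/(0.0541×5.9) = 0.4543 K/W
R_aluminium = L/(kA) = 0.0036/(200×5.9) = 3.051×10^-6 K/W
R_total = 0.467 K/W
Q = ΔT / R_total = 465 / 0.467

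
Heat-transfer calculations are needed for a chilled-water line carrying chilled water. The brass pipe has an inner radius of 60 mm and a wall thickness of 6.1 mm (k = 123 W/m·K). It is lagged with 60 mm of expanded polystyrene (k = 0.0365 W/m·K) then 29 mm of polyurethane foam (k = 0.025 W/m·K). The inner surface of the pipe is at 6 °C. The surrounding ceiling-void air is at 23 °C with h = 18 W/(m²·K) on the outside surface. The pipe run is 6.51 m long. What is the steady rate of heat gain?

Treating each annulus and film as a series resistance:
R_brass pipe wall = ln(66.1/60)/(2π×123×6.51) = 1.924×10^-5 K/W
R_expanded polystyrene = ln(126.1/66.1)/(2π×0.0365×6.51) = 0.4326 K/W
R_polyurethane foam = ln(155.1/126.1)/(2π×0.025×6.51) = 0.2024 K/W
R_outer film = 1/(h_o·2πr_oL) = 1/(18×2π×0.1551×6.51) = 0.008757 K/W
R_total = 0.6438 K/W
Q = ΔT/R_total = 17/0.6438

Q ≈ 26.4 W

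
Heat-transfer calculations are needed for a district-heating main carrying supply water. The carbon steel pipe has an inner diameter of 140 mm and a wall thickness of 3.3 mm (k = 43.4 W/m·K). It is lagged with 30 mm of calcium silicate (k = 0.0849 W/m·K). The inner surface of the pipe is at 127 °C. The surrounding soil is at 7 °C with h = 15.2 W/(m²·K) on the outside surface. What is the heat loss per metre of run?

q′ ≈ 161 W/m

Per-layer cylindrical resistances, series-summed:
R_carbon steel pipe wall = ln(73.3/70)/(2π×43.4×1) = 1.689×10^-4 K/W
R_calcium silicate = ln(103.3/73.3)/(2π×0.0849×1) = 0.6431 K/W
R_outer film = 1/(h_o·2πr_oL) = 1/(15.2×2π×0.1033×1) = 0.1014 K/W
R_total = 0.7447 K/W
Q = ΔT/R_total = 120/0.7447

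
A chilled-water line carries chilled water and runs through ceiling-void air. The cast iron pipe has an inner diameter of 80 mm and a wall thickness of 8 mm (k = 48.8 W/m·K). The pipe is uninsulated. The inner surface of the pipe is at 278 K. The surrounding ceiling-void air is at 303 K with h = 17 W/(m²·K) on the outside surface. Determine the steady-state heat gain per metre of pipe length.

q′ ≈ 128 W/m

For a radial system each layer contributes R = ln(r_out/r_in)/(2πkL); films add R = 1/(hA).
R_cast iron pipe wall = ln(48/40)/(2π×48.8×1) = 5.946×10^-4 K/W
R_outer film = 1/(h_o·2πr_oL) = 1/(17×2π×0.048×1) = 0.195 K/W
R_total = 0.1956 K/W
Q = ΔT/R_total = 25/0.1956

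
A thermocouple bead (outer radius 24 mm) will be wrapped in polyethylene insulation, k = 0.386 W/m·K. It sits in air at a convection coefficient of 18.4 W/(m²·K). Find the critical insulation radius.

For a sphere r_cr = 2k/h = 2×0.386/18.4
r_cr = 42 mm; since the bare radius (24 mm) is below r_cr, adding a thin layer of insulation will *increase* heat loss.

r_cr ≈ 42 mm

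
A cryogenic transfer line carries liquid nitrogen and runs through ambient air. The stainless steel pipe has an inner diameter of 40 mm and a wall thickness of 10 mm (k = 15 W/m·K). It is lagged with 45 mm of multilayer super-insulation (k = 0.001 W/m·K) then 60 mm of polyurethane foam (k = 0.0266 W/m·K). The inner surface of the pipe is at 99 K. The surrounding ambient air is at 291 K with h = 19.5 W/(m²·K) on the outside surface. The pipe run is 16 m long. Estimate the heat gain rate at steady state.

Q ≈ 20.6 W

Radial resistances (cylindrical: R_cond = ln(r_o/r_i)/(2πkL), R_conv = 1/(h·2πrL)):
R_stainless steel pipe wall = ln(30/20)/(2π×15×16) = 2.689×10^-4 K/W
R_multilayer super-insulation = ln(75/30)/(2π×0.001×16) = 9.115 K/W
R_polyurethane foam = ln(135/75)/(2π×0.0266×16) = 0.2198 K/W
R_outer film = 1/(h_o·2πr_oL) = 1/(19.5×2π×0.135×16) = 0.003779 K/W
R_total = 9.338 K/W
Q = ΔT/R_total = 192/9.338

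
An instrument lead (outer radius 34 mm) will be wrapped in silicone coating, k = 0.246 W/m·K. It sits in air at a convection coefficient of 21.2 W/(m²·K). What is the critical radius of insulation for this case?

For a cylinder r_cr = k/h = 0.246/21.2
r_cr = 11.6 mm; since the bare radius (34 mm) is above r_cr, any added insulation will reduce heat loss.

r_cr ≈ 11.6 mm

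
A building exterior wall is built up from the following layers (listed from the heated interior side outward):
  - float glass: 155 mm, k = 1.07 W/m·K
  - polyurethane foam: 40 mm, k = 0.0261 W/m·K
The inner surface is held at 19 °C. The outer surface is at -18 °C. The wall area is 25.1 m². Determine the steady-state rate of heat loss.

Using the resistance-network approach (series):
R_float glass = L/(kA) = 0.155/(1.07×25.1) = 0.005771 K/W
R_polyurethane foam = L/(kA) = 0.04/(0.0261×25.1) = 0.06106 K/W
R_total = 0.06683 K/W
Q = ΔT / R_total = 37 / 0.06683

Q ≈ 554 W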